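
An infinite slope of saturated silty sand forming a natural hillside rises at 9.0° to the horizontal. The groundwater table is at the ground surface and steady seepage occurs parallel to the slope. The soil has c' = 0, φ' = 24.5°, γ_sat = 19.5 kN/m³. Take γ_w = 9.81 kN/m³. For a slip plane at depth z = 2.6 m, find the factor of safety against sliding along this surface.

With seepage parallel to the slope and the water table at the surface, the effective normal stress on the slip plane uses the buoyant unit weight γ' = γ_sat − γ_w while the driving shear stress uses γ_sat:
FS = [c' + γ' z cos²β tanφ'] / [γ_sat z sinβ cosβ]
(For c' = 0 this reduces to FS = (γ'/γ_sat)·tanφ'/tanβ.)
γ' = 19.5 − 9.81 = 9.69 kN/m³
Numerator = 0.0 + 9.69·2.6·cos²9.0°·tan24.5° = 0.0 + 9.69·2.6·0.9755·0.4557 = 11.201 kPa
Denominator = 19.5·2.6·sin9.0°·cos9.0° = 19.5·2.6·0.1564·0.9877 = 7.834 kPa
FS = 11.201 / 7.834 = 1.430

FS = 1.43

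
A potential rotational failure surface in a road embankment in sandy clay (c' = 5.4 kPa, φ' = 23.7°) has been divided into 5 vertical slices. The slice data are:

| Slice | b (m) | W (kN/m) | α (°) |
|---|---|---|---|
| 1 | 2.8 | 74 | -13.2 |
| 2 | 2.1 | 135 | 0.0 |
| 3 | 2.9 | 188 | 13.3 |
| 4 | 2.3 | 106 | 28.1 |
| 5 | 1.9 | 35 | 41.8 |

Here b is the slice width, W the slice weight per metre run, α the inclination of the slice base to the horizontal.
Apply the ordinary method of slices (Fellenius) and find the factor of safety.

FS = 2.96

Ordinary method of slices: FS = Σ[c'·Δl_i + (W_i cosα_i)·tanφ'] / Σ W_i sinα_i, with Δl_i = b_i / cosα_i.
Slice 1: Δl = 2.8/cos(-13.2°) = 2.876 m; N'_1 = 74·cos(-13.2°) = 72.0; c'Δl = 15.53; W sinα = -16.9
Slice 2: Δl = 2.1/cos0.0° = 2.100 m; N'_2 = 135·cos0.0° = 135.0; c'Δl = 11.34; W sinα = 0.0
Slice 3: Δl = 2.9/cos13.3° = 2.980 m; N'_3 = 188·cos13.3° = 183.0; c'Δl = 16.09; W sinα = 43.2
Slice 4: Δl = 2.3/cos28.1° = 2.607 m; N'_4 = 106·cos28.1° = 93.5; c'Δl = 14.08; W sinα = 49.9
Slice 5: Δl = 1.9/cos41.8° = 2.549 m; N'_5 = 35·cos41.8° = 26.1; c'Δl = 13.76; W sinα = 23.3
Σc'Δl = 70.8 kN/m; ΣN' = 509.6 kN/m; ΣW sinα = 99.6 kN/m
Resisting = 70.8 + 509.6·tan23.7° = 70.8 + 223.7 = 294.5 kN/m
FS = 294.5 / 99.6 = 2.957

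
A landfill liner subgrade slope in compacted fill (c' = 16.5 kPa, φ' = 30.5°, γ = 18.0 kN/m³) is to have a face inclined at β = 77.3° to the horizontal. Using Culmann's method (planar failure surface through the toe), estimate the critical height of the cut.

H_c = 9.77 m

Culmann's analysis gives the critical failure plane at α_cr = (β + φ')/2 = (77.3 + 30.5)/2 = 53.9°, and the critical height
H_c = (4c'/γ) · sinβ cosφ' / [1 − cos(β − φ')]
    = (4·16.5/18.0) · sin77.3°·cos30.5° / [1 − cos(46.8°)]
    = 3.667 · 0.9755·0.8616 / [1 − 0.6845]
    = 3.667 · 0.8405 / 0.3155
    = 9.77 m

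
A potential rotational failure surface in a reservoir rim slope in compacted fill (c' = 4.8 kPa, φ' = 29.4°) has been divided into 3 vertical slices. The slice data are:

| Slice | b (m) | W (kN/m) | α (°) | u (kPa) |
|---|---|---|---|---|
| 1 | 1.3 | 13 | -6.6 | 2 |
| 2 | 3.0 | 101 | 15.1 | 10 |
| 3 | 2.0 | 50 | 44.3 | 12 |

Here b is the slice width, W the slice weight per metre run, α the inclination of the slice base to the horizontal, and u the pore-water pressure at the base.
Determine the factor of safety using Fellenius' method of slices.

Ordinary method of slices: FS = Σ[c'·Δl_i + (W_i cosα_i − u_i·Δl_i)·tanφ'] / Σ W_i sinα_i, with Δl_i = b_i / cosα_i.
Slice 1: Δl = 1.3/cos(-6.6°) = 1.309 m; N'_1 = 13·cos(-6.6°) − 2·1.309 = 10.3; c'Δl = 6.28; W sinα = -1.5
Slice 2: Δl = 3.0/cos15.1° = 3.107 m; N'_2 = 101·cos15.1° − 10·3.107 = 66.4; c'Δl = 14.91; W sinα = 26.3
Slice 3: Δl = 2.0/cos44.3° = 2.794 m; N'_3 = 50·cos44.3° − 12·2.794 = 2.3; c'Δl = 13.41; W sinα = 34.9
Σc'Δl = 34.6 kN/m; ΣN' = 79.0 kN/m; ΣW sinα = 59.7 kN/m
Resisting = 34.6 + 79.0·tan29.4° = 34.6 + 44.5 = 79.1 kN/m
FS = 79.1 / 59.7 = 1.324

FS = 1.32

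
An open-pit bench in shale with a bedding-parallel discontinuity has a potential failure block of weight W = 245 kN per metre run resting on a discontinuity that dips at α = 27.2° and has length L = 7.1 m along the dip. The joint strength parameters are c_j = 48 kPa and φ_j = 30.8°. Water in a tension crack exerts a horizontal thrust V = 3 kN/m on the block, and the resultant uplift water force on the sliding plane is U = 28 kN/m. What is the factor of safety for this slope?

FS = 3.95

Resolving the block weight along and normal to the plane and applying the Mohr–Coulomb strength on the joint:
N' = W cosα − U − V sinα = 245·cos27.2° − 28 − 3·sin27.2° = 188.5 kN/m
Driving force T = W sinα + V cosα = 245·sin27.2° + 3·cos27.2° = 114.7 kN/m
Resisting force R = c_j·L + N'·tanφ_j = 48·7.1 + 188.5·tan30.8° = 340.8 + 112.4 = 453.2 kN/m
FS = R / T = 453.2 / 114.7 = 3.953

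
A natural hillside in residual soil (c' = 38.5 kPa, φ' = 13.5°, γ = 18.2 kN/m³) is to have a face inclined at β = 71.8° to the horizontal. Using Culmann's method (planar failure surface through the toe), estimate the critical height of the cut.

Culmann's analysis gives the critical failure plane at α_cr = (β + φ')/2 = (71.8 + 13.5)/2 = 42.6°, and the critical height
H_c = (4c'/γ) · sinβ cosφ' / [1 − cos(β − φ')]
    = (4·38.5/18.2) · sin71.8°·cos13.5° / [1 − cos(58.3°)]
    = 8.462 · 0.9500·0.9724 / [1 − 0.5255]
    = 8.462 · 0.9237 / 0.4745
    = 16.47 m

H_c = 16.47 m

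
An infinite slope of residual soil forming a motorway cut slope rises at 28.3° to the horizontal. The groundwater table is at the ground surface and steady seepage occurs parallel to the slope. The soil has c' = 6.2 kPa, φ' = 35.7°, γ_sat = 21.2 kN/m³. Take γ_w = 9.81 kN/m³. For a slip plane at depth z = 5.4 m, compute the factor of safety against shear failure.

With seepage parallel to the slope and the water table at the surface, the effective normal stress on the slip plane uses the buoyant unit weight γ' = γ_sat − γ_w while the driving shear stress uses γ_sat:
FS = [c' + γ' z cos²β tanφ'] / [γ_sat z sinβ cosβ]
γ' = 21.2 − 9.81 = 11.39 kN/m³
Numerator = 6.2 + 11.39·5.4·cos²28.3°·tan35.7° = 6.2 + 11.39·5.4·0.7752·0.7186 = 40.463 kPa
Denominator = 21.2·5.4·sin28.3°·cos28.3° = 21.2·5.4·0.4741·0.8805 = 47.787 kPa
FS = 40.463 / 47.787 = 0.847

FS = 0.85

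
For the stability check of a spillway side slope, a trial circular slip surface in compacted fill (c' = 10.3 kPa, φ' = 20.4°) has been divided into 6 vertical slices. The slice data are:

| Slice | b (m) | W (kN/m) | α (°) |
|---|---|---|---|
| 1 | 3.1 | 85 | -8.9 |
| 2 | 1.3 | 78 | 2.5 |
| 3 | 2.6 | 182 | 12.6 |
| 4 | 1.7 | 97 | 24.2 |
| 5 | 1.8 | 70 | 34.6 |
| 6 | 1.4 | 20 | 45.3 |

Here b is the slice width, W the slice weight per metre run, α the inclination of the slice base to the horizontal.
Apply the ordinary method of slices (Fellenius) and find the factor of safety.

FS = 2.60

Ordinary method of slices: FS = Σ[c'·Δl_i + (W_i cosα_i)·tanφ'] / Σ W_i sinα_i, with Δl_i = b_i / cosα_i.
Slice 1: Δl = 3.1/cos(-8.9°) = 3.138 m; N'_1 = 85·cos(-8.9°) = 84.0; c'Δl = 32.32; W sinα = -13.2
Slice 2: Δl = 1.3/cos2.5° = 1.301 m; N'_2 = 78·cos2.5° = 77.9; c'Δl = 13.40; W sinα = 3.4
Slice 3: Δl = 2.6/cos12.6° = 2.664 m; N'_3 = 182·cos12.6° = 177.6; c'Δl = 27.44; W sinα = 39.7
Slice 4: Δl = 1.7/cos24.2° = 1.864 m; N'_4 = 97·cos24.2° = 88.5; c'Δl = 19.20; W sinα = 39.8
Slice 5: Δl = 1.8/cos34.6° = 2.187 m; N'_5 = 70·cos34.6° = 57.6; c'Δl = 22.52; W sinα = 39.7
Slice 6: Δl = 1.4/cos45.3° = 1.990 m; N'_6 = 20·cos45.3° = 14.1; c'Δl = 20.50; W sinα = 14.2
Σc'Δl = 135.4 kN/m; ΣN' = 499.7 kN/m; ΣW sinα = 123.7 kN/m
Resisting = 135.4 + 499.7·tan20.4° = 135.4 + 185.8 = 321.2 kN/m
FS = 321.2 / 123.7 = 2.597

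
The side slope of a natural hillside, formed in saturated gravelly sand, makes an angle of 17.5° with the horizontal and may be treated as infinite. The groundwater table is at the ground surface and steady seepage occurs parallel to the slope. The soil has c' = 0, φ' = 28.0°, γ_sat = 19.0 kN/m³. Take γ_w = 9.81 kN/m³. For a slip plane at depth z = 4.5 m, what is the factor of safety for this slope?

With seepage parallel to the slope and the water table at the surface, the effective normal stress on the slip plane uses the buoyant unit weight γ' = γ_sat − γ_w while the driving shear stress uses γ_sat:
FS = [c' + γ' z cos²β tanφ'] / [γ_sat z sinβ cosβ]
(For c' = 0 this reduces to FS = (γ'/γ_sat)·tanφ'/tanβ.)
γ' = 19.0 − 9.81 = 9.19 kN/m³
Numerator = 0.0 + 9.19·4.5·cos²17.5°·tan28.0° = 0.0 + 9.19·4.5·0.9096·0.5317 = 20.001 kPa
Denominator = 19.0·4.5·sin17.5°·cos17.5° = 19.0·4.5·0.3007·0.9537 = 24.520 kPa
FS = 20.001 / 24.520 = 0.816

FS = 0.82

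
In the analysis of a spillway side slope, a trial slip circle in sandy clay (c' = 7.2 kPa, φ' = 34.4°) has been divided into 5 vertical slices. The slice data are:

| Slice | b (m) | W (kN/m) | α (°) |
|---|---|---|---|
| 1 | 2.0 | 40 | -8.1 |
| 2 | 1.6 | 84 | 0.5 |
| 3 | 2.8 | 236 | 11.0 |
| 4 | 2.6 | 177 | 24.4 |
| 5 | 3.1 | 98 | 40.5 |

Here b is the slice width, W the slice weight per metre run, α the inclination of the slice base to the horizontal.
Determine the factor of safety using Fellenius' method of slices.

Ordinary method of slices: FS = Σ[c'·Δl_i + (W_i cosα_i)·tanφ'] / Σ W_i sinα_i, with Δl_i = b_i / cosα_i.
Slice 1: Δl = 2.0/cos(-8.1°) = 2.020 m; N'_1 = 40·cos(-8.1°) = 39.6; c'Δl = 14.55; W sinα = -5.6
Slice 2: Δl = 1.6/cos0.5° = 1.600 m; N'_2 = 84·cos0.5° = 84.0; c'Δl = 11.52; W sinα = 0.7
Slice 3: Δl = 2.8/cos11.0° = 2.852 m; N'_3 = 236·cos11.0° = 231.7; c'Δl = 20.54; W sinα = 45.0
Slice 4: Δl = 2.6/cos24.4° = 2.855 m; N'_4 = 177·cos24.4° = 161.2; c'Δl = 20.56; W sinα = 73.1
Slice 5: Δl = 3.1/cos40.5° = 4.077 m; N'_5 = 98·cos40.5° = 74.5; c'Δl = 29.35; W sinα = 63.6
Σc'Δl = 96.5 kN/m; ΣN' = 591.0 kN/m; ΣW sinα = 176.9 kN/m
Resisting = 96.5 + 591.0·tan34.4° = 96.5 + 404.6 = 501.2 kN/m
FS = 501.2 / 176.9 = 2.833

FS = 2.83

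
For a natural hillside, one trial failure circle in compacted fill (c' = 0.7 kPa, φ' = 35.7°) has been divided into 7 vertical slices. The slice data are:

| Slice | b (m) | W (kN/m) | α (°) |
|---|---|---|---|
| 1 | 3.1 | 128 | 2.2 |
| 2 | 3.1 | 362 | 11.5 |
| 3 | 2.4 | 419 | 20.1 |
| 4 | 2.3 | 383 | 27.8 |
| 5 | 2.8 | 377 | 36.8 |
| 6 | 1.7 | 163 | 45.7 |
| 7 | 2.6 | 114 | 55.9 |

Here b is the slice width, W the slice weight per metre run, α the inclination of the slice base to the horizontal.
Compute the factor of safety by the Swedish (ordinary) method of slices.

FS = 1.47

Ordinary method of slices: FS = Σ[c'·Δl_i + (W_i cosα_i)·tanφ'] / Σ W_i sinα_i, with Δl_i = b_i / cosα_i.
Slice 1: Δl = 3.1/cos2.2° = 3.102 m; N'_1 = 128·cos2.2° = 127.9; c'Δl = 2.17; W sinα = 4.9
Slice 2: Δl = 3.1/cos11.5° = 3.164 m; N'_2 = 362·cos11.5° = 354.7; c'Δl = 2.21; W sinα = 72.2
Slice 3: Δl = 2.4/cos20.1° = 2.556 m; N'_3 = 419·cos20.1° = 393.5; c'Δl = 1.79; W sinα = 144.0
Slice 4: Δl = 2.3/cos27.8° = 2.600 m; N'_4 = 383·cos27.8° = 338.8; c'Δl = 1.82; W sinα = 178.6
Slice 5: Δl = 2.8/cos36.8° = 3.497 m; N'_5 = 377·cos36.8° = 301.9; c'Δl = 2.45; W sinα = 225.8
Slice 6: Δl = 1.7/cos45.7° = 2.434 m; N'_6 = 163·cos45.7° = 113.8; c'Δl = 1.70; W sinα = 116.7
Slice 7: Δl = 2.6/cos55.9° = 4.638 m; N'_7 = 114·cos55.9° = 63.9; c'Δl = 3.25; W sinα = 94.4
Σc'Δl = 15.4 kN/m; ΣN' = 1694.5 kN/m; ΣW sinα = 836.6 kN/m
Resisting = 15.4 + 1694.5·tan35.7° = 15.4 + 1217.7 = 1233.0 kN/m
FS = 1233.0 / 836.6 = 1.474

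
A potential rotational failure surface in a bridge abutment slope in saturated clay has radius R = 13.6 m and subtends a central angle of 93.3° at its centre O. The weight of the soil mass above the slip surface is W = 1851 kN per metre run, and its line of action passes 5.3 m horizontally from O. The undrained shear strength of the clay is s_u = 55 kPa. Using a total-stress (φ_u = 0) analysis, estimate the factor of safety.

FS = 1.69

Taking moments about the centre O, the resisting moment is provided by the undrained shear strength acting along the arc:
Arc length L_a = R·θ = 13.6·(93.3°·π/180) = 13.6·1.6284 = 22.15 m
M_R = s_u·L_a·R = 55·22.15·13.6 = 16565.3 kN·m/m
M_D = W·d = 1851·5.3 = 9810.3 kN·m/m
FS = M_R / M_D = 16565.3 / 9810.3 = 1.689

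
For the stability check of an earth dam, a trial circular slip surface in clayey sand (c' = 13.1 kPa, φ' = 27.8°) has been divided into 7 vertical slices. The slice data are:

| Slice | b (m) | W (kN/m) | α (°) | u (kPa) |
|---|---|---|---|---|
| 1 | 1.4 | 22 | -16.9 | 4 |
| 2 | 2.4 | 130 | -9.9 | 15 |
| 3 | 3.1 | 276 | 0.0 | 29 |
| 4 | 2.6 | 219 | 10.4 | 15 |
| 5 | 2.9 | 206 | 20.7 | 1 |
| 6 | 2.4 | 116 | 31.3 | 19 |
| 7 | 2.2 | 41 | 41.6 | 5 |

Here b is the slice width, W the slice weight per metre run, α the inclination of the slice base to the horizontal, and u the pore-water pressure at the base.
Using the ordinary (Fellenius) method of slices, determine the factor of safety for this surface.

FS = 3.63

Ordinary method of slices: FS = Σ[c'·Δl_i + (W_i cosα_i − u_i·Δl_i)·tanφ'] / Σ W_i sinα_i, with Δl_i = b_i / cosα_i.
Slice 1: Δl = 1.4/cos(-16.9°) = 1.463 m; N'_1 = 22·cos(-16.9°) − 4·1.463 = 15.2; c'Δl = 19.17; W sinα = -6.4
Slice 2: Δl = 2.4/cos(-9.9°) = 2.436 m; N'_2 = 130·cos(-9.9°) − 15·2.436 = 91.5; c'Δl = 31.92; W sinα = -22.4
Slice 3: Δl = 3.1/cos0.0° = 3.100 m; N'_3 = 276·cos0.0° − 29·3.100 = 186.1; c'Δl = 40.61; W sinα = 0.0
Slice 4: Δl = 2.6/cos10.4° = 2.643 m; N'_4 = 219·cos10.4° − 15·2.643 = 175.8; c'Δl = 34.63; W sinα = 39.5
Slice 5: Δl = 2.9/cos20.7° = 3.100 m; N'_5 = 206·cos20.7° − 1·3.100 = 189.6; c'Δl = 40.61; W sinα = 72.8
Slice 6: Δl = 2.4/cos31.3° = 2.809 m; N'_6 = 116·cos31.3° − 19·2.809 = 45.8; c'Δl = 36.80; W sinα = 60.3
Slice 7: Δl = 2.2/cos41.6° = 2.942 m; N'_7 = 41·cos41.6° − 5·2.942 = 15.9; c'Δl = 38.54; W sinα = 27.2
Σc'Δl = 242.3 kN/m; ΣN' = 719.9 kN/m; ΣW sinα = 171.1 kN/m
Resisting = 242.3 + 719.9·tan27.8° = 242.3 + 379.5 = 621.8 kN/m
FS = 621.8 / 171.1 = 3.634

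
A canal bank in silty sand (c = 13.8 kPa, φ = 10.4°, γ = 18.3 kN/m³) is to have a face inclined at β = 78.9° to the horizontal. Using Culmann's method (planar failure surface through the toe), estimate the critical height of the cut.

Culmann's analysis gives the critical failure plane at α_cr = (β + φ)/2 = (78.9 + 10.4)/2 = 44.7°, and the critical height
H_c = (4c/γ) · sinβ cosφ / [1 − cos(β − φ)]
    = (4·13.8/18.3) · sin78.9°·cos10.4° / [1 − cos(68.5°)]
    = 3.016 · 0.9813·0.9836 / [1 − 0.3665]
    = 3.016 · 0.9652 / 0.6335
    = 4.60 m

H_c = 4.60 m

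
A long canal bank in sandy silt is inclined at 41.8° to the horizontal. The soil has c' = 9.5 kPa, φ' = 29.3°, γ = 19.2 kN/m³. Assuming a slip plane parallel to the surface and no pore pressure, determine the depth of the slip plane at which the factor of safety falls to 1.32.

z = 1.44 m

Setting FS = 1.32 in FS = [c' + γz cos²β tanφ'] / [γz sinβ cosβ] and solving for z:
z = c' / [γ cosβ (FS·sinβ − cosβ·tanφ')]
  = 9.5 / [19.2·cos41.8°·(1.32·sin41.8° − cos41.8°·tan29.3°)]
  = 9.5 / [19.2·0.7455·(1.32·0.6665 − 0.7455·0.5612)]
  = 9.5 / 6.6052 = 1.438 m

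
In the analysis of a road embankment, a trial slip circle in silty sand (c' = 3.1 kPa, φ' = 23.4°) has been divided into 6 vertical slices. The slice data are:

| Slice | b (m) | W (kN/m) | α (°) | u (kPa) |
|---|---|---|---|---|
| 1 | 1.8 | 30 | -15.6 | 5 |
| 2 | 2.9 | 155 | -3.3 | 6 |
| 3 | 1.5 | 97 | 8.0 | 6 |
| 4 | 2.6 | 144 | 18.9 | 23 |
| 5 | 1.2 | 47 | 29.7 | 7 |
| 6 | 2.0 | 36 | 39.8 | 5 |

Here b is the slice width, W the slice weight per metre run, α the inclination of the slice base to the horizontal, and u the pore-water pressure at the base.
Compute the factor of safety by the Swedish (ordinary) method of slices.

FS = 2.20

Ordinary method of slices: FS = Σ[c'·Δl_i + (W_i cosα_i − u_i·Δl_i)·tanφ'] / Σ W_i sinα_i, with Δl_i = b_i / cosα_i.
Slice 1: Δl = 1.8/cos(-15.6°) = 1.869 m; N'_1 = 30·cos(-15.6°) − 5·1.869 = 19.6; c'Δl = 5.79; W sinα = -8.1
Slice 2: Δl = 2.9/cos(-3.3°) = 2.905 m; N'_2 = 155·cos(-3.3°) − 6·2.905 = 137.3; c'Δl = 9.00; W sinα = -8.9
Slice 3: Δl = 1.5/cos8.0° = 1.515 m; N'_3 = 97·cos8.0° − 6·1.515 = 87.0; c'Δl = 4.70; W sinα = 13.5
Slice 4: Δl = 2.6/cos18.9° = 2.748 m; N'_4 = 144·cos18.9° − 23·2.748 = 73.0; c'Δl = 8.52; W sinα = 46.6
Slice 5: Δl = 1.2/cos29.7° = 1.381 m; N'_5 = 47·cos29.7° − 7·1.381 = 31.2; c'Δl = 4.28; W sinα = 23.3
Slice 6: Δl = 2.0/cos39.8° = 2.603 m; N'_6 = 36·cos39.8° − 5·2.603 = 14.6; c'Δl = 8.07; W sinα = 23.0
Σc'Δl = 40.4 kN/m; ΣN' = 362.7 kN/m; ΣW sinα = 89.5 kN/m
Resisting = 40.4 + 362.7·tan23.4° = 40.4 + 156.9 = 197.3 kN/m
FS = 197.3 / 89.5 = 2.205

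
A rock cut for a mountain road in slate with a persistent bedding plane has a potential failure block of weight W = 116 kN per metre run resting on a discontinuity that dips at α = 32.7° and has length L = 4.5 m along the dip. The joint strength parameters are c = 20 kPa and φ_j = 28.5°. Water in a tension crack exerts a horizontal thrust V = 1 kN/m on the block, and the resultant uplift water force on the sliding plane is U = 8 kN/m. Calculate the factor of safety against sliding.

Resolving the block weight along and normal to the plane and applying the Mohr–Coulomb strength on the joint:
N' = W cosα − U − V sinα = 116·cos32.7° − 8 − 1·sin32.7° = 89.1 kN/m
Driving force T = W sinα + V cosα = 116·sin32.7° + 1·cos32.7° = 63.5 kN/m
Resisting force R = c·L + N'·tanφ_j = 20·4.5 + 89.1·tan28.5° = 90.0 + 48.4 = 138.4 kN/m
FS = R / T = 138.4 / 63.5 = 2.179

FS = 2.18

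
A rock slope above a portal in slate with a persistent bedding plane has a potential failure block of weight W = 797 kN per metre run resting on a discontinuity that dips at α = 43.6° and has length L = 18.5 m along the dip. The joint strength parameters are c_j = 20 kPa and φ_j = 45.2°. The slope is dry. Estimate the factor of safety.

Resolving the block weight along and normal to the plane and applying the Mohr–Coulomb strength on the joint:
N' = W cosα = 797·cos43.6° = 577.2 kN/m
Driving force T = W sinα = 797·sin43.6° = 549.6 kN/m
Resisting force R = c_j·L + N'·tanφ_j = 20·18.5 + 577.2·tan45.2° = 370.0 + 581.2 = 951.2 kN/m
FS = R / T = 951.2 / 549.6 = 1.731

FS = 1.73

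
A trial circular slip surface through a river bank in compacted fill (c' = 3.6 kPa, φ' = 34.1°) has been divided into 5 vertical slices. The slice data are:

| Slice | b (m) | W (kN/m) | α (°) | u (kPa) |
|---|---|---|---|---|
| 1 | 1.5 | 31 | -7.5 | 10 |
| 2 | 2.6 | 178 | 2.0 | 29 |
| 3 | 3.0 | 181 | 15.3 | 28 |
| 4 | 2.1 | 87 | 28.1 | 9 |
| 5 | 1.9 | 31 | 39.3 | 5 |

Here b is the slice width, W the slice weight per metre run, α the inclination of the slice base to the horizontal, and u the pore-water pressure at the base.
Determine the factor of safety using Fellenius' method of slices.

FS = 2.06

Ordinary method of slices: FS = Σ[c'·Δl_i + (W_i cosα_i − u_i·Δl_i)·tanφ'] / Σ W_i sinα_i, with Δl_i = b_i / cosα_i.
Slice 1: Δl = 1.5/cos(-7.5°) = 1.513 m; N'_1 = 31·cos(-7.5°) − 10·1.513 = 15.6; c'Δl = 5.45; W sinα = -4.0
Slice 2: Δl = 2.6/cos2.0° = 2.602 m; N'_2 = 178·cos2.0° − 29·2.602 = 102.4; c'Δl = 9.37; W sinα = 6.2
Slice 3: Δl = 3.0/cos15.3° = 3.110 m; N'_3 = 181·cos15.3° − 28·3.110 = 87.5; c'Δl = 11.20; W sinα = 47.8
Slice 4: Δl = 2.1/cos28.1° = 2.381 m; N'_4 = 87·cos28.1° − 9·2.381 = 55.3; c'Δl = 8.57; W sinα = 41.0
Slice 5: Δl = 1.9/cos39.3° = 2.455 m; N'_5 = 31·cos39.3° − 5·2.455 = 11.7; c'Δl = 8.84; W sinα = 19.6
Σc'Δl = 43.4 kN/m; ΣN' = 272.6 kN/m; ΣW sinα = 110.5 kN/m
Resisting = 43.4 + 272.6·tan34.1° = 43.4 + 184.6 = 228.0 kN/m
FS = 228.0 / 110.5 = 2.062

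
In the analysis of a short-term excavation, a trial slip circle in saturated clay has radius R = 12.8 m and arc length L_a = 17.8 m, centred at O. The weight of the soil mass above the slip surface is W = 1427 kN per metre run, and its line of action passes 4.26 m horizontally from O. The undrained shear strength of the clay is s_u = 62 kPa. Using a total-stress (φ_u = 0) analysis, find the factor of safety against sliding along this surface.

Taking moments about the centre O, the resisting moment is provided by the undrained shear strength acting along the arc:
M_R = s_u·L_a·R = 62·17.80·12.8 = 14126.1 kN·m/m
M_D = W·d = 1427·4.26 = 6079.0 kN·m/m
FS = M_R / M_D = 14126.1 / 6079.0 = 2.324

FS = 2.32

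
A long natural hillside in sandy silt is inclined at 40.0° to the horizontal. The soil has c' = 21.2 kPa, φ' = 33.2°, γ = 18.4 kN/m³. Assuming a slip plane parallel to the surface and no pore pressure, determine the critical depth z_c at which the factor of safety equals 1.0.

Setting FS = 1.00 in FS = [c' + γz cos²β tanφ'] / [γz sinβ cosβ] and solving for z:
z = c' / [γ cosβ (FS·sinβ − cosβ·tanφ')]
  = 21.2 / [18.4·cos40.0°·(1.00·sin40.0° − cos40.0°·tan33.2°)]
  = 21.2 / [18.4·0.7660·(1.00·0.6428 − 0.7660·0.6544)]
  = 21.2 / 1.9945 = 10.629 m

z_c = 10.63 m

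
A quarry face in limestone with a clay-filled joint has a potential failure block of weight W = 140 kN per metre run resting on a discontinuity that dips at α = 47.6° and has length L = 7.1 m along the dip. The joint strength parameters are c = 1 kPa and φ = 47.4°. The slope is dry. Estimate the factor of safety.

Resolving the block weight along and normal to the plane and applying the Mohr–Coulomb strength on the joint:
N' = W cosα = 140·cos47.6° = 94.4 kN/m
Driving force T = W sinα = 140·sin47.6° = 103.4 kN/m
Resisting force R = c·L + N'·tanφ = 1·7.1 + 94.4·tan47.4° = 7.1 + 102.7 = 109.8 kN/m
FS = R / T = 109.8 / 103.4 = 1.062

FS = 1.06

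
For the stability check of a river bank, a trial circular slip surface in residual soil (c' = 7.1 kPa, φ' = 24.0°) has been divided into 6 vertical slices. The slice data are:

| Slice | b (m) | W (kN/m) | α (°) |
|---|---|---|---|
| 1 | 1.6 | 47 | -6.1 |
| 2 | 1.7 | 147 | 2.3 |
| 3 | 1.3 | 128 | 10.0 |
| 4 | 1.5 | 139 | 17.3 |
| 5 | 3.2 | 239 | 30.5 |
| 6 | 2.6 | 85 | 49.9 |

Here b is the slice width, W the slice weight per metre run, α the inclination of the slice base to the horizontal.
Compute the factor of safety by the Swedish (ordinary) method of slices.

FS = 1.66

Ordinary method of slices: FS = Σ[c'·Δl_i + (W_i cosα_i)·tanφ'] / Σ W_i sinα_i, with Δl_i = b_i / cosα_i.
Slice 1: Δl = 1.6/cos(-6.1°) = 1.609 m; N'_1 = 47·cos(-6.1°) = 46.7; c'Δl = 11.42; W sinα = -5.0
Slice 2: Δl = 1.7/cos2.3° = 1.701 m; N'_2 = 147·cos2.3° = 146.9; c'Δl = 12.08; W sinα = 5.9
Slice 3: Δl = 1.3/cos10.0° = 1.320 m; N'_3 = 128·cos10.0° = 126.1; c'Δl = 9.37; W sinα = 22.2
Slice 4: Δl = 1.5/cos17.3° = 1.571 m; N'_4 = 139·cos17.3° = 132.7; c'Δl = 11.15; W sinα = 41.3
Slice 5: Δl = 3.2/cos30.5° = 3.714 m; N'_5 = 239·cos30.5° = 205.9; c'Δl = 26.37; W sinα = 121.3
Slice 6: Δl = 2.6/cos49.9° = 4.036 m; N'_6 = 85·cos49.9° = 54.8; c'Δl = 28.66; W sinα = 65.0
Σc'Δl = 99.1 kN/m; ΣN' = 713.1 kN/m; ΣW sinα = 250.8 kN/m
Resisting = 99.1 + 713.1·tan24.0° = 99.1 + 317.5 = 416.5 kN/m
FS = 416.5 / 250.8 = 1.661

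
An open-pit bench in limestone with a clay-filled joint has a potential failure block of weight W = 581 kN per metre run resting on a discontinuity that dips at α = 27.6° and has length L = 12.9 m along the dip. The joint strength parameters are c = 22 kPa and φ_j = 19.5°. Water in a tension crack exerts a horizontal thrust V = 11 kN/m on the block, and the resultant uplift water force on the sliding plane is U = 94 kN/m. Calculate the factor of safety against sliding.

FS = 1.55

Resolving the block weight along and normal to the plane and applying the Mohr–Coulomb strength on the joint:
N' = W cosα − U − V sinα = 581·cos27.6° − 94 − 11·sin27.6° = 415.8 kN/m
Driving force T = W sinα + V cosα = 581·sin27.6° + 11·cos27.6° = 278.9 kN/m
Resisting force R = c·L + N'·tanφ_j = 22·12.9 + 415.8·tan19.5° = 283.8 + 147.2 = 431.0 kN/m
FS = R / T = 431.0 / 278.9 = 1.545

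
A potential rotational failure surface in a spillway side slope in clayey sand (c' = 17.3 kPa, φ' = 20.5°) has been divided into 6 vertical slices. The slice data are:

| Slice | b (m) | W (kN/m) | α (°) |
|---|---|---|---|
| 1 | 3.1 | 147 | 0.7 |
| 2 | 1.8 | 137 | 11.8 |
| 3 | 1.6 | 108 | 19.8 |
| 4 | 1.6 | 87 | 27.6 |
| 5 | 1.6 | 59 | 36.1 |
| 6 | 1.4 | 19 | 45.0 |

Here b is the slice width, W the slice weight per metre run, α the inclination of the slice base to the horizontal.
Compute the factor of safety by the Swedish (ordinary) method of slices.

FS = 2.64

Ordinary method of slices: FS = Σ[c'·Δl_i + (W_i cosα_i)·tanφ'] / Σ W_i sinα_i, with Δl_i = b_i / cosα_i.
Slice 1: Δl = 3.1/cos0.7° = 3.100 m; N'_1 = 147·cos0.7° = 147.0; c'Δl = 53.63; W sinα = 1.8
Slice 2: Δl = 1.8/cos11.8° = 1.839 m; N'_2 = 137·cos11.8° = 134.1; c'Δl = 31.81; W sinα = 28.0
Slice 3: Δl = 1.6/cos19.8° = 1.701 m; N'_3 = 108·cos19.8° = 101.6; c'Δl = 29.42; W sinα = 36.6
Slice 4: Δl = 1.6/cos27.6° = 1.805 m; N'_4 = 87·cos27.6° = 77.1; c'Δl = 31.23; W sinα = 40.3
Slice 5: Δl = 1.6/cos36.1° = 1.980 m; N'_5 = 59·cos36.1° = 47.7; c'Δl = 34.26; W sinα = 34.8
Slice 6: Δl = 1.4/cos45.0° = 1.980 m; N'_6 = 19·cos45.0° = 13.4; c'Δl = 34.25; W sinα = 13.4
Σc'Δl = 214.6 kN/m; ΣN' = 520.9 kN/m; ΣW sinα = 154.9 kN/m
Resisting = 214.6 + 520.9·tan20.5° = 214.6 + 194.8 = 409.4 kN/m
FS = 409.4 / 154.9 = 2.643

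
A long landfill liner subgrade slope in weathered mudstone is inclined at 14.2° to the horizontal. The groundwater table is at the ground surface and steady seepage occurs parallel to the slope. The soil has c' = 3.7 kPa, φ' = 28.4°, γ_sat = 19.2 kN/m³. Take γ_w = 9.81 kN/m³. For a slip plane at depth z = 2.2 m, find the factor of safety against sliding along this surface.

FS = 1.41

With seepage parallel to the slope and the water table at the surface, the effective normal stress on the slip plane uses the buoyant unit weight γ' = γ_sat − γ_w while the driving shear stress uses γ_sat:
FS = [c' + γ' z cos²β tanφ'] / [γ_sat z sinβ cosβ]
γ' = 19.2 − 9.81 = 9.39 kN/m³
Numerator = 3.7 + 9.39·2.2·cos²14.2°·tan28.4° = 3.7 + 9.39·2.2·0.9398·0.5407 = 14.198 kPa
Denominator = 19.2·2.2·sin14.2°·cos14.2° = 19.2·2.2·0.2453·0.9694 = 10.045 kPa
FS = 14.198 / 10.045 = 1.413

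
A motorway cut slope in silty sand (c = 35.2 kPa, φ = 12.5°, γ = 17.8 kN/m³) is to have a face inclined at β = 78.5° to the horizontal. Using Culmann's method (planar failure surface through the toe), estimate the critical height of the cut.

Culmann's analysis gives the critical failure plane at α_cr = (β + φ)/2 = (78.5 + 12.5)/2 = 45.5°, and the critical height
H_c = (4c/γ) · sinβ cosφ / [1 − cos(β − φ)]
    = (4·35.2/17.8) · sin78.5°·cos12.5° / [1 − cos(66.0°)]
    = 7.910 · 0.9799·0.9763 / [1 − 0.4067]
    = 7.910 · 0.9567 / 0.5933
    = 12.76 m

H_c = 12.76 m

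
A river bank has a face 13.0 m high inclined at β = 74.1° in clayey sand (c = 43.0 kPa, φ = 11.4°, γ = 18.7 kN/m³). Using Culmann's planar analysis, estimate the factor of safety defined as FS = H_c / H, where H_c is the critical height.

FS = 1.23

H_c = (4c/γ) · sinβ cosφ / [1 − cos(β − φ)]
    = (4·43.0/18.7) · sin74.1°·cos11.4° / [1 − cos62.7°]
    = 9.198 · 0.9428 / 0.5414 = 16.02 m
FS = H_c / H = 16.02 / 13.0 = 1.232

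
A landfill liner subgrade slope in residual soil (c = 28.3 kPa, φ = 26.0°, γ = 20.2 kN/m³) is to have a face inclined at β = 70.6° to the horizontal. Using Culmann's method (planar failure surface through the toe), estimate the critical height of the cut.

Culmann's analysis gives the critical failure plane at α_cr = (β + φ)/2 = (70.6 + 26.0)/2 = 48.3°, and the critical height
H_c = (4c/γ) · sinβ cosφ / [1 − cos(β − φ)]
    = (4·28.3/20.2) · sin70.6°·cos26.0° / [1 − cos(44.6°)]
    = 5.604 · 0.9432·0.8988 / [1 − 0.7120]
    = 5.604 · 0.8478 / 0.2880
    = 16.50 m

H_c = 16.50 m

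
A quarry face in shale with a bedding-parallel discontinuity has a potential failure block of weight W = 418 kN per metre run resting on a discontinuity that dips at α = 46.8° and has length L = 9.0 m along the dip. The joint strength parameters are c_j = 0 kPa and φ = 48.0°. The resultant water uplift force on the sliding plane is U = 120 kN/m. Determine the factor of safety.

FS = 0.61

Resolving the block weight along and normal to the plane and applying the Mohr–Coulomb strength on the joint:
N' = W cosα − U = 418·cos46.8° − 120 = 166.1 kN/m
Driving force T = W sinα = 418·sin46.8° = 304.7 kN/m
Resisting force R = c_j·L + N'·tanφ = 0·9.0 + 166.1·tan48.0° = 0.0 + 184.5 = 184.5 kN/m
FS = R / T = 184.5 / 304.7 = 0.606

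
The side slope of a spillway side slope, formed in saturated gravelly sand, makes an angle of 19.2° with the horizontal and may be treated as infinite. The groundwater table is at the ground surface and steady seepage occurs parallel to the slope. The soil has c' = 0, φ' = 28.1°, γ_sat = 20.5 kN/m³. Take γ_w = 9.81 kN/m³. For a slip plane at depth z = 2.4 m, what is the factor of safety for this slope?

With seepage parallel to the slope and the water table at the surface, the effective normal stress on the slip plane uses the buoyant unit weight γ' = γ_sat − γ_w while the driving shear stress uses γ_sat:
FS = [c' + γ' z cos²β tanφ'] / [γ_sat z sinβ cosβ]
(For c' = 0 this reduces to FS = (γ'/γ_sat)·tanφ'/tanβ.)
γ' = 20.5 − 9.81 = 10.69 kN/m³
Numerator = 0.0 + 10.69·2.4·cos²19.2°·tan28.1° = 0.0 + 10.69·2.4·0.8918·0.5340 = 12.217 kPa
Denominator = 20.5·2.4·sin19.2°·cos19.2° = 20.5·2.4·0.3289·0.9444 = 15.280 kPa
FS = 12.217 / 15.280 = 0.800

FS = 0.80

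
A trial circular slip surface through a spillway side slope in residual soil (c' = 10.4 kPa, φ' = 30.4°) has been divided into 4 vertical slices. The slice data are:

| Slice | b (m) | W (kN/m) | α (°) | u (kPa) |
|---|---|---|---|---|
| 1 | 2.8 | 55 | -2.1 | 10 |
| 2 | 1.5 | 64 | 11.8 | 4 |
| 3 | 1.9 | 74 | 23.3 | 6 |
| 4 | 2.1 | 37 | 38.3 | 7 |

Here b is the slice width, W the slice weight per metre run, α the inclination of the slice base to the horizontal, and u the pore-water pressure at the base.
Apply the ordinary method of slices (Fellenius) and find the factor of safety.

Ordinary method of slices: FS = Σ[c'·Δl_i + (W_i cosα_i − u_i·Δl_i)·tanφ'] / Σ W_i sinα_i, with Δl_i = b_i / cosα_i.
Slice 1: Δl = 2.8/cos(-2.1°) = 2.802 m; N'_1 = 55·cos(-2.1°) − 10·2.802 = 26.9; c'Δl = 29.14; W sinα = -2.0
Slice 2: Δl = 1.5/cos11.8° = 1.532 m; N'_2 = 64·cos11.8° − 4·1.532 = 56.5; c'Δl = 15.94; W sinα = 13.1
Slice 3: Δl = 1.9/cos23.3° = 2.069 m; N'_3 = 74·cos23.3° − 6·2.069 = 55.6; c'Δl = 21.51; W sinα = 29.3
Slice 4: Δl = 2.1/cos38.3° = 2.676 m; N'_4 = 37·cos38.3° − 7·2.676 = 10.3; c'Δl = 27.83; W sinα = 22.9
Σc'Δl = 94.4 kN/m; ΣN' = 149.3 kN/m; ΣW sinα = 63.3 kN/m
Resisting = 94.4 + 149.3·tan30.4° = 94.4 + 87.6 = 182.0 kN/m
FS = 182.0 / 63.3 = 2.877

FS = 2.88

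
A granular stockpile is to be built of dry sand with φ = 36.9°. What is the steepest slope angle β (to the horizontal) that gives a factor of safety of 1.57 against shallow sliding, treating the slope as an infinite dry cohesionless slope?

β = 25.6°

For an infinite dry cohesionless slope FS = tanφ/tanβ, so tanβ = tanφ / FS.
tanβ = tan36.9° / 1.57 = 0.7508 / 1.57 = 0.4782
β = arctan(0.4782) = 25.56°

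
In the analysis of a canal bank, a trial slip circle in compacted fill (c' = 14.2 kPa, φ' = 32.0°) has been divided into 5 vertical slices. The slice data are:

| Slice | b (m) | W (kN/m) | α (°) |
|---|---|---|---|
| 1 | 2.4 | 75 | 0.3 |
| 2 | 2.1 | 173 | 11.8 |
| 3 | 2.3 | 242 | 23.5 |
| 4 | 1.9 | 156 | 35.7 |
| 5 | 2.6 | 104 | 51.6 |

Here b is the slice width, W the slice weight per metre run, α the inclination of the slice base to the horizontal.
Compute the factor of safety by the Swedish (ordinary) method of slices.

Ordinary method of slices: FS = Σ[c'·Δl_i + (W_i cosα_i)·tanφ'] / Σ W_i sinα_i, with Δl_i = b_i / cosα_i.
Slice 1: Δl = 2.4/cos0.3° = 2.400 m; N'_1 = 75·cos0.3° = 75.0; c'Δl = 34.08; W sinα = 0.4
Slice 2: Δl = 2.1/cos11.8° = 2.145 m; N'_2 = 173·cos11.8° = 169.3; c'Δl = 30.46; W sinα = 35.4
Slice 3: Δl = 2.3/cos23.5° = 2.508 m; N'_3 = 242·cos23.5° = 221.9; c'Δl = 35.61; W sinα = 96.5
Slice 4: Δl = 1.9/cos35.7° = 2.340 m; N'_4 = 156·cos35.7° = 126.7; c'Δl = 33.22; W sinα = 91.0
Slice 5: Δl = 2.6/cos51.6° = 4.186 m; N'_5 = 104·cos51.6° = 64.6; c'Δl = 59.44; W sinα = 81.5
Σc'Δl = 192.8 kN/m; ΣN' = 657.6 kN/m; ΣW sinα = 304.8 kN/m
Resisting = 192.8 + 657.6·tan32.0° = 192.8 + 410.9 = 603.7 kN/m
FS = 603.7 / 304.8 = 1.981

FS = 1.98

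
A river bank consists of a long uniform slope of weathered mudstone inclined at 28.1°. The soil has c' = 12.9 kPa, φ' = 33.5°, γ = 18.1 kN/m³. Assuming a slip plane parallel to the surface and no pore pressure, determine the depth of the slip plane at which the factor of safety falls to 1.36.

Setting FS = 1.36 in FS = [c' + γz cos²β tanφ'] / [γz sinβ cosβ] and solving for z:
z = c' / [γ cosβ (FS·sinβ − cosβ·tanφ')]
  = 12.9 / [18.1·cos28.1°·(1.36·sin28.1° − cos28.1°·tan33.5°)]
  = 12.9 / [18.1·0.8821·(1.36·0.4710 − 0.8821·0.6619)]
  = 12.9 / 0.9054 = 14.247 m

z = 14.25 m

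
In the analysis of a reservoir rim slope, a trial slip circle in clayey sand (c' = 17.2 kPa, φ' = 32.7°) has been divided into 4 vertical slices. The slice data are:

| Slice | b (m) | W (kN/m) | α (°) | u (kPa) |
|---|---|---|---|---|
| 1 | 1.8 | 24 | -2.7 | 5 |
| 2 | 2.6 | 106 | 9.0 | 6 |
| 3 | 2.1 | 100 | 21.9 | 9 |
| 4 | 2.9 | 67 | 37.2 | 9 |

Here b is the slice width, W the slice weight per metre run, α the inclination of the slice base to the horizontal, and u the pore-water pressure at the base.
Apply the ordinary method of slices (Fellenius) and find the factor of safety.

Ordinary method of slices: FS = Σ[c'·Δl_i + (W_i cosα_i − u_i·Δl_i)·tanφ'] / Σ W_i sinα_i, with Δl_i = b_i / cosα_i.
Slice 1: Δl = 1.8/cos(-2.7°) = 1.802 m; N'_1 = 24·cos(-2.7°) − 5·1.802 = 15.0; c'Δl = 30.99; W sinα = -1.1
Slice 2: Δl = 2.6/cos9.0° = 2.632 m; N'_2 = 106·cos9.0° − 6·2.632 = 88.9; c'Δl = 45.28; W sinα = 16.6
Slice 3: Δl = 2.1/cos21.9° = 2.263 m; N'_3 = 100·cos21.9° − 9·2.263 = 72.4; c'Δl = 38.93; W sinα = 37.3
Slice 4: Δl = 2.9/cos37.2° = 3.641 m; N'_4 = 67·cos37.2° − 9·3.641 = 20.6; c'Δl = 62.62; W sinα = 40.5
Σc'Δl = 177.8 kN/m; ΣN' = 196.9 kN/m; ΣW sinα = 93.3 kN/m
Resisting = 177.8 + 196.9·tan32.7° = 177.8 + 126.4 = 304.2 kN/m
FS = 304.2 / 93.3 = 3.262

FS = 3.26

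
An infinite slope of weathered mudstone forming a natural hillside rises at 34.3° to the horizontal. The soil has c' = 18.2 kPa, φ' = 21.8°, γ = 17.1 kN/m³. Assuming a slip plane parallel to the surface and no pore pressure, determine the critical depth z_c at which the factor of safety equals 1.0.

Setting FS = 1.00 in FS = [c' + γz cos²β tanφ'] / [γz sinβ cosβ] and solving for z:
z = c' / [γ cosβ (FS·sinβ − cosβ·tanφ')]
  = 18.2 / [17.1·cos34.3°·(1.00·sin34.3° − cos34.3°·tan21.8°)]
  = 18.2 / [17.1·0.8261·(1.00·0.5635 − 0.8261·0.4000)]
  = 18.2 / 3.2930 = 5.527 m

z_c = 5.53 m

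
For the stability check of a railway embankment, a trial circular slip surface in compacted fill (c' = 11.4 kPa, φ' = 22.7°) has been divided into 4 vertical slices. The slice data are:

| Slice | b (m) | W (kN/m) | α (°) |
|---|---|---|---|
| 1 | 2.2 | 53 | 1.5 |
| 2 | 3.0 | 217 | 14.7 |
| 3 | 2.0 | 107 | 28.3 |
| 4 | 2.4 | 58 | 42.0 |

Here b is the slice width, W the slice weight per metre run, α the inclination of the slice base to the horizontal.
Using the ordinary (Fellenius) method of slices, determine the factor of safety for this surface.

FS = 1.99

Ordinary method of slices: FS = Σ[c'·Δl_i + (W_i cosα_i)·tanφ'] / Σ W_i sinα_i, with Δl_i = b_i / cosα_i.
Slice 1: Δl = 2.2/cos1.5° = 2.201 m; N'_1 = 53·cos1.5° = 53.0; c'Δl = 25.09; W sinα = 1.4
Slice 2: Δl = 3.0/cos14.7° = 3.102 m; N'_2 = 217·cos14.7° = 209.9; c'Δl = 35.36; W sinα = 55.1
Slice 3: Δl = 2.0/cos28.3° = 2.271 m; N'_3 = 107·cos28.3° = 94.2; c'Δl = 25.90; W sinα = 50.7
Slice 4: Δl = 2.4/cos42.0° = 3.230 m; N'_4 = 58·cos42.0° = 43.1; c'Δl = 36.82; W sinα = 38.8
Σc'Δl = 123.2 kN/m; ΣN' = 400.2 kN/m; ΣW sinα = 146.0 kN/m
Resisting = 123.2 + 400.2·tan22.7° = 123.2 + 167.4 = 290.6 kN/m
FS = 290.6 / 146.0 = 1.990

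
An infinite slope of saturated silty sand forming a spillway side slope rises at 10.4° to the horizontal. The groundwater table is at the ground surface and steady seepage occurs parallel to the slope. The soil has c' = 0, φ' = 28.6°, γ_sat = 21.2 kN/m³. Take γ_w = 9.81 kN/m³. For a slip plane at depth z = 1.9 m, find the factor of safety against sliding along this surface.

FS = 1.60

With seepage parallel to the slope and the water table at the surface, the effective normal stress on the slip plane uses the buoyant unit weight γ' = γ_sat − γ_w while the driving shear stress uses γ_sat:
FS = [c' + γ' z cos²β tanφ'] / [γ_sat z sinβ cosβ]
(For c' = 0 this reduces to FS = (γ'/γ_sat)·tanφ'/tanβ.)
γ' = 21.2 − 9.81 = 11.39 kN/m³
Numerator = 0.0 + 11.39·1.9·cos²10.4°·tan28.6° = 0.0 + 11.39·1.9·0.9674·0.5452 = 11.415 kPa
Denominator = 21.2·1.9·sin10.4°·cos10.4° = 21.2·1.9·0.1805·0.9836 = 7.152 kPa
FS = 11.415 / 7.152 = 1.596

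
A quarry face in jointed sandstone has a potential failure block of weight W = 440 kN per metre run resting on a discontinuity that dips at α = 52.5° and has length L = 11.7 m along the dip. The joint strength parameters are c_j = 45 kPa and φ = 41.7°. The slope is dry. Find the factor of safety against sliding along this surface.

FS = 2.19

Resolving the block weight along and normal to the plane and applying the Mohr–Coulomb strength on the joint:
N' = W cosα = 440·cos52.5° = 267.9 kN/m
Driving force T = W sinα = 440·sin52.5° = 349.1 kN/m
Resisting force R = c_j·L + N'·tanφ = 45·11.7 + 267.9·tan41.7° = 526.5 + 238.7 = 765.2 kN/m
FS = R / T = 765.2 / 349.1 = 2.192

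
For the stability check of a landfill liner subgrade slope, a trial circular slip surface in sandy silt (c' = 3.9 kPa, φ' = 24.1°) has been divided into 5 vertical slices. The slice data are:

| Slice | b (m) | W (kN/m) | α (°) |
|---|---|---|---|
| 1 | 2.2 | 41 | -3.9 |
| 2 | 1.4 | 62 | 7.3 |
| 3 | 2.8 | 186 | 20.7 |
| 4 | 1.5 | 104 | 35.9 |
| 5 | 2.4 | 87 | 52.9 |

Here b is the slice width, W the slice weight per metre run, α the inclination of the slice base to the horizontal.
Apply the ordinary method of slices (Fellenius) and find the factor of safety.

FS = 1.16

Ordinary method of slices: FS = Σ[c'·Δl_i + (W_i cosα_i)·tanφ'] / Σ W_i sinα_i, with Δl_i = b_i / cosα_i.
Slice 1: Δl = 2.2/cos(-3.9°) = 2.205 m; N'_1 = 41·cos(-3.9°) = 40.9; c'Δl = 8.60; W sinα = -2.8
Slice 2: Δl = 1.4/cos7.3° = 1.411 m; N'_2 = 62·cos7.3° = 61.5; c'Δl = 5.50; W sinα = 7.9
Slice 3: Δl = 2.8/cos20.7° = 2.993 m; N'_3 = 186·cos20.7° = 174.0; c'Δl = 11.67; W sinα = 65.7
Slice 4: Δl = 1.5/cos35.9° = 1.852 m; N'_4 = 104·cos35.9° = 84.2; c'Δl = 7.22; W sinα = 61.0
Slice 5: Δl = 2.4/cos52.9° = 3.979 m; N'_5 = 87·cos52.9° = 52.5; c'Δl = 15.52; W sinα = 69.4
Σc'Δl = 48.5 kN/m; ΣN' = 413.1 kN/m; ΣW sinα = 201.2 kN/m
Resisting = 48.5 + 413.1·tan24.1° = 48.5 + 184.8 = 233.3 kN/m
FS = 233.3 / 201.2 = 1.160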